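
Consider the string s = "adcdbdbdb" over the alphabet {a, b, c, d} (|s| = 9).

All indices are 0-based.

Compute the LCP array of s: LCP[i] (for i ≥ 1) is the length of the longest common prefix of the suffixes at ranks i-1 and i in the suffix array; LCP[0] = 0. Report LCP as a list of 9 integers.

[0, 0, 1, 3, 0, 0, 2, 4, 1]

rank | idx | suffix
   0 |   0 | adcdbdbdb
   1 |   8 | b
   2 |   6 | bdb
   3 |   4 | bdbdb
   4 |   2 | cdbdbdb
   5 |   7 | db
   6 |   5 | dbdb
   7 |   3 | dbdbdb
   8 |   1 | dcdbdbdb

SA = [0, 8, 6, 4, 2, 7, 5, 3, 1]
[i] adj suffixes → lcp
  [1] 0/8 → 0 ('')
  [2] 8/6 → 1 ('b')
  [3] 6/4 → 3 ('bdb')
  [4] 4/2 → 0 ('')
  [5] 2/7 → 0 ('')
  [6] 7/5 → 2 ('db')
  [7] 5/3 → 4 ('dbdb')
  [8] 3/1 → 1 ('d')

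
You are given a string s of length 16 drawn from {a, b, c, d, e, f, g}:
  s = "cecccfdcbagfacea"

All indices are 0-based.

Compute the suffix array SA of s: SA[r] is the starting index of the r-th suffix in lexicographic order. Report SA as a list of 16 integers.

[15, 12, 9, 8, 7, 2, 3, 13, 0, 4, 6, 14, 1, 11, 5, 10]

rank | idx | suffix
   0 |  15 | a
   1 |  12 | acea
   2 |   9 | agfacea
   3 |   8 | bagfacea
   4 |   7 | cbagfacea
   5 |   2 | cccfdcbagfacea
   6 |   3 | ccfdcbagfacea
   7 |  13 | cea
   8 |   0 | cecccfdcbagfacea
   9 |   4 | cfdcbagfacea
  10 |   6 | dcbagfacea
  11 |  14 | ea
  12 |   1 | ecccfdcbagfacea
  13 |  11 | facea
  14 |   5 | fdcbagfacea
  15 |  10 | gfacea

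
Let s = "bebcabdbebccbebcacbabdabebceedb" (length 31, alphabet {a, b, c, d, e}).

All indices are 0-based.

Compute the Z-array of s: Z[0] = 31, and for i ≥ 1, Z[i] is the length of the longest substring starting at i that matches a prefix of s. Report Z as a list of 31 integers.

Z[0]=31
i=1: fresh scan; Z[1]=0
i=2: fresh scan; Z[2]=1 extend→box=[2,3)
i=3: fresh scan; Z[3]=0
i=4: fresh scan; Z[4]=0
i=5: fresh scan; Z[5]=1 extend→box=[5,6)
i=6: fresh scan; Z[6]=0
i=7: fresh scan; Z[7]=4 extend→box=[7,11)
i=8: min(r-i=3, Z[1]=0)=0; Z[8]=0
i=9: min(r-i=2, Z[2]=1)=1; Z[9]=1
i=10: min(r-i=1, Z[3]=0)=0; Z[10]=0
i=11: fresh scan; Z[11]=0
i=12: fresh scan; Z[12]=5 extend→box=[12,17)
i=13: min(r-i=4, Z[1]=0)=0; Z[13]=0
i=14: min(r-i=3, Z[2]=1)=1; Z[14]=1
i=15: min(r-i=2, Z[3]=0)=0; Z[15]=0
i=16: min(r-i=1, Z[4]=0)=0; Z[16]=0
i=17: fresh scan; Z[17]=0
i=18: fresh scan; Z[18]=1 extend→box=[18,19)
i=19: fresh scan; Z[19]=0
i=20: fresh scan; Z[20]=1 extend→box=[20,21)
i=21: fresh scan; Z[21]=0
i=22: fresh scan; Z[22]=0
i=23: fresh scan; Z[23]=4 extend→box=[23,27)
i=24: min(r-i=3, Z[1]=0)=0; Z[24]=0
i=25: min(r-i=2, Z[2]=1)=1; Z[25]=1
i=26: min(r-i=1, Z[3]=0)=0; Z[26]=0
i=27: fresh scan; Z[27]=0
i=28: fresh scan; Z[28]=0
i=29: fresh scan; Z[29]=0
i=30: fresh scan; Z[30]=1 extend→box=[30,31)

[31, 0, 1, 0, 0, 1, 0, 4, 0, 1, 0, 0, 5, 0, 1, 0, 0, 0, 1, 0, 1, 0, 0, 4, 0, 1, 0, 0, 0, 0, 1]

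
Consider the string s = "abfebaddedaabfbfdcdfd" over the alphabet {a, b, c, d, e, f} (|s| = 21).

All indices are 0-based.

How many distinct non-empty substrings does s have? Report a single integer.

211

rank | idx | suffix
   0 |  10 | aabfbfdcdfd
   1 |  11 | abfbfdcdfd
   2 |   0 | abfebaddedaabfbfdcdfd
   3 |   5 | addedaabfbfdcdfd
   4 |   4 | baddedaabfbfdcdfd
   5 |  12 | bfbfdcdfd
   6 |  14 | bfdcdfd
   7 |   1 | bfebaddedaabfbfdcdfd
   8 |  17 | cdfd
   9 |  20 | d
  10 |   9 | daabfbfdcdfd
  11 |  16 | dcdfd
  12 |   6 | ddedaabfbfdcdfd
  13 |   7 | dedaabfbfdcdfd
  14 |  18 | dfd
  15 |   3 | ebaddedaabfbfdcdfd
  16 |   8 | edaabfbfdcdfd
  17 |  13 | fbfdcdfd
  18 |  19 | fd
  19 |  15 | fdcdfd
  20 |   2 | febaddedaabfbfdcdfd

SA = [10, 11, 0, 5, 4, 12, 14, 1, 17, 20, 9, 16, 6, 7, 18, 3, 8, 13, 19, 15, 2]
rank  pair      lcp
   1  s[10:],s[11:]  1  'a'
   2  s[11:],s[0:]  3  'abf'
   3  s[0:],s[5:]  1  'a'
   4  s[5:],s[4:]  0  ''
   5  s[4:],s[12:]  1  'b'
   6  s[12:],s[14:]  2  'bf'
   7  s[14:],s[1:]  2  'bf'
   8  s[1:],s[17:]  0  ''
   9  s[17:],s[20:]  0  ''
  10  s[20:],s[9:]  1  'd'
  11  s[9:],s[16:]  1  'd'
  12  s[16:],s[6:]  1  'd'
  13  s[6:],s[7:]  1  'd'
  14  s[7:],s[18:]  1  'd'
  15  s[18:],s[3:]  0  ''
  16  s[3:],s[8:]  1  'e'
  17  s[8:],s[13:]  0  ''
  18  s[13:],s[19:]  1  'f'
  19  s[19:],s[15:]  2  'fd'
  20  s[15:],s[2:]  1  'f'

n(n+1)/2 = 21·22/2 = 231
Σ LCP = 0 + 1 + 3 + 1 + 0 + 1 + 2 + 2 + 0 + 0 + 1 + 1 + 1 + 1 + 1 + 0 + 1 + 0 + 1 + 2 + 1 = 20
distinct = 231 − 20 = 211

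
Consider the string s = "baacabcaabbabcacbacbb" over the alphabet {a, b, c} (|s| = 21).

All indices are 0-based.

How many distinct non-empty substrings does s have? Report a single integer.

sorted suffixes:
  #0 SA[0]=7  'aabbabcacbacbb'
  #1 SA[1]=1  'aacabcaabbabcacbacbb'
  #2 SA[2]=8  'abbabcacbacbb'
  #3 SA[3]=4  'abcaabbabcacbacbb'
  #4 SA[4]=11  'abcacbacbb'
  #5 SA[5]=2  'acabcaabbabcacbacbb'
  #6 SA[6]=14  'acbacbb'
  #7 SA[7]=17  'acbb'
  #8 SA[8]=20  'b'
  #9 SA[9]=0  'baacabcaabbabcacbacbb'
  #10 SA[10]=10  'babcacbacbb'
  #11 SA[11]=16  'bacbb'
  #12 SA[12]=19  'bb'
  #13 SA[13]=9  'bbabcacbacbb'
  #14 SA[14]=5  'bcaabbabcacbacbb'
  #15 SA[15]=12  'bcacbacbb'
  #16 SA[16]=6  'caabbabcacbacbb'
  #17 SA[17]=3  'cabcaabbabcacbacbb'
  #18 SA[18]=13  'cacbacbb'
  #19 SA[19]=15  'cbacbb'
  #20 SA[20]=18  'cbb'

SA = [7, 1, 8, 4, 11, 2, 14, 17, 20, 0, 10, 16, 19, 9, 5, 12, 6, 3, 13, 15, 18]
[i] adj suffixes → lcp
  [1] 7/1 → 2 ('aa')
  [2] 1/8 → 1 ('a')
  [3] 8/4 → 2 ('ab')
  [4] 4/11 → 4 ('abca')
  [5] 11/2 → 1 ('a')
  [6] 2/14 → 2 ('ac')
  [7] 14/17 → 3 ('acb')
  [8] 17/20 → 0 ('')
  [9] 20/0 → 1 ('b')
  [10] 0/10 → 2 ('ba')
  [11] 10/16 → 2 ('ba')
  [12] 16/19 → 1 ('b')
  [13] 19/9 → 2 ('bb')
  [14] 9/5 → 1 ('b')
  [15] 5/12 → 3 ('bca')
  [16] 12/6 → 0 ('')
  [17] 6/3 → 2 ('ca')
  [18] 3/13 → 2 ('ca')
  [19] 13/15 → 1 ('c')
  [20] 15/18 → 2 ('cb')

n(n+1)/2 = 21·22/2 = 231
Σ LCP = 0 + 2 + 1 + 2 + 4 + 1 + 2 + 3 + 0 + 1 + 2 + 2 + 1 + 2 + 1 + 3 + 0 + 2 + 2 + 1 + 2 = 34
distinct = 231 − 34 = 197

197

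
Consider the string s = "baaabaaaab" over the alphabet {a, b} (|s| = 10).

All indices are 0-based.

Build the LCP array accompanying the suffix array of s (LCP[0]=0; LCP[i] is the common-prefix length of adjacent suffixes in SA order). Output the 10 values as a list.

rank | idx | suffix
   0 |   5 | aaaab
   1 |   6 | aaab
   2 |   1 | aaabaaaab
   3 |   7 | aab
   4 |   2 | aabaaaab
   5 |   8 | ab
   6 |   3 | abaaaab
   7 |   9 | b
   8 |   4 | baaaab
   9 |   0 | baaabaaaab

SA = [5, 6, 1, 7, 2, 8, 3, 9, 4, 0]
i: (SA[i-1],SA[i]) lcp shared
  1: (5,6) 3 'aaa'
  2: (6,1) 4 'aaab'
  3: (1,7) 2 'aa'
  4: (7,2) 3 'aab'
  5: (2,8) 1 'a'
  6: (8,3) 2 'ab'
  7: (3,9) 0 ''
  8: (9,4) 1 'b'
  9: (4,0) 4 'baaa'

[0, 3, 4, 2, 3, 1, 2, 0, 1, 4]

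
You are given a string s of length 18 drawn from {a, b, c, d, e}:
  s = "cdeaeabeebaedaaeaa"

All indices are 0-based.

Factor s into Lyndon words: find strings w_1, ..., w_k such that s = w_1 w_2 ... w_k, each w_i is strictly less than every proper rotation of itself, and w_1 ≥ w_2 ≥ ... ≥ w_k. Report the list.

["cde", "ae", "abeebaed", "aae", "a", "a"]

emit factor 1: 'cde' (i=0, period=3)
emit factor 2: 'ae' (i=3, period=2)
emit factor 3: 'abeebaed' (i=5, period=8)
emit factor 4: 'aae' (i=13, period=3)
emit factor 5: 'a' (i=16, period=1)
emit factor 6: 'a' (i=17, period=1)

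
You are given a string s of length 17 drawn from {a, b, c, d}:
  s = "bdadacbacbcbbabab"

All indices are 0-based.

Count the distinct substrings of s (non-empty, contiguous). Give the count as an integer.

131

sorted suffixes:
  #0 SA[0]=15  'ab'
  #1 SA[1]=13  'abab'
  #2 SA[2]=4  'acbacbcbbabab'
  #3 SA[3]=7  'acbcbbabab'
  #4 SA[4]=2  'adacbacbcbbabab'
  #5 SA[5]=16  'b'
  #6 SA[6]=14  'bab'
  #7 SA[7]=12  'babab'
  #8 SA[8]=6  'bacbcbbabab'
  #9 SA[9]=11  'bbabab'
  #10 SA[10]=9  'bcbbabab'
  #11 SA[11]=0  'bdadacbacbcbbabab'
  #12 SA[12]=5  'cbacbcbbabab'
  #13 SA[13]=10  'cbbabab'
  #14 SA[14]=8  'cbcbbabab'
  #15 SA[15]=3  'dacbacbcbbabab'
  #16 SA[16]=1  'dadacbacbcbbabab'

SA = [15, 13, 4, 7, 2, 16, 14, 12, 6, 11, 9, 0, 5, 10, 8, 3, 1]
[i] adj suffixes → lcp
  [1] 15/13 → 2 ('ab')
  [2] 13/4 → 1 ('a')
  [3] 4/7 → 3 ('acb')
  [4] 7/2 → 1 ('a')
  [5] 2/16 → 0 ('')
  [6] 16/14 → 1 ('b')
  [7] 14/12 → 3 ('bab')
  [8] 12/6 → 2 ('ba')
  [9] 6/11 → 1 ('b')
  [10] 11/9 → 1 ('b')
  [11] 9/0 → 1 ('b')
  [12] 0/5 → 0 ('')
  [13] 5/10 → 2 ('cb')
  [14] 10/8 → 2 ('cb')
  [15] 8/3 → 0 ('')
  [16] 3/1 → 2 ('da')

n(n+1)/2 = 17·18/2 = 153
Σ LCP = 0 + 2 + 1 + 3 + 1 + 0 + 1 + 3 + 2 + 1 + 1 + 1 + 0 + 2 + 2 + 0 + 2 = 22
distinct = 153 − 22 = 131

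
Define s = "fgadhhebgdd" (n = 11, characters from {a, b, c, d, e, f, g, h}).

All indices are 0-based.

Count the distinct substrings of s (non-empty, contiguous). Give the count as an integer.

62

rank→(start, suffix):
  0 → (2, 'adhhebgdd')
  1 → (7, 'bgdd')
  2 → (10, 'd')
  3 → (9, 'dd')
  4 → (3, 'dhhebgdd')
  5 → (6, 'ebgdd')
  6 → (0, 'fgadhhebgdd')
  7 → (1, 'gadhhebgdd')
  8 → (8, 'gdd')
  9 → (5, 'hebgdd')
  10 → (4, 'hhebgdd')

SA = [2, 7, 10, 9, 3, 6, 0, 1, 8, 5, 4]
[i] adj suffixes → lcp
  [1] 2/7 → 0 ('')
  [2] 7/10 → 0 ('')
  [3] 10/9 → 1 ('d')
  [4] 9/3 → 1 ('d')
  [5] 3/6 → 0 ('')
  [6] 6/0 → 0 ('')
  [7] 0/1 → 0 ('')
  [8] 1/8 → 1 ('g')
  [9] 8/5 → 0 ('')
  [10] 5/4 → 1 ('h')

n(n+1)/2 = 11·12/2 = 66
Σ LCP = 0 + 0 + 0 + 1 + 1 + 0 + 0 + 0 + 1 + 0 + 1 = 4
distinct = 66 − 4 = 62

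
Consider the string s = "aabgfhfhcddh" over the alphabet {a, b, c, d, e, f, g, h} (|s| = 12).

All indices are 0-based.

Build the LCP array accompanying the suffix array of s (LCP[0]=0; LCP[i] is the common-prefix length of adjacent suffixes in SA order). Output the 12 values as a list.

sorted suffixes:
  #0 SA[0]=0  'aabgfhfhcddh'
  #1 SA[1]=1  'abgfhfhcddh'
  #2 SA[2]=2  'bgfhfhcddh'
  #3 SA[3]=8  'cddh'
  #4 SA[4]=9  'ddh'
  #5 SA[5]=10  'dh'
  #6 SA[6]=6  'fhcddh'
  #7 SA[7]=4  'fhfhcddh'
  #8 SA[8]=3  'gfhfhcddh'
  #9 SA[9]=11  'h'
  #10 SA[10]=7  'hcddh'
  #11 SA[11]=5  'hfhcddh'

SA = [0, 1, 2, 8, 9, 10, 6, 4, 3, 11, 7, 5]
rank  pair      lcp
   1  s[0:],s[1:]  1  'a'
   2  s[1:],s[2:]  0  ''
   3  s[2:],s[8:]  0  ''
   4  s[8:],s[9:]  0  ''
   5  s[9:],s[10:]  1  'd'
   6  s[10:],s[6:]  0  ''
   7  s[6:],s[4:]  2  'fh'
   8  s[4:],s[3:]  0  ''
   9  s[3:],s[11:]  0  ''
  10  s[11:],s[7:]  1  'h'
  11  s[7:],s[5:]  1  'h'

[0, 1, 0, 0, 0, 1, 0, 2, 0, 0, 1, 1]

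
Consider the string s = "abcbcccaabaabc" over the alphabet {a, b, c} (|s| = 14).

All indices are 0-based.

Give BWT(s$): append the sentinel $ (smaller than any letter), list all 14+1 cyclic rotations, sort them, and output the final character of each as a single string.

rank  rotation         last
    0  $abcbcccaabaabc  c
    1  aabaabc$abcbccc  c
    2  aabc$abcbcccaab  b
    3  abaabc$abcbccca  a
    4  abc$abcbcccaaba  a
    5  abcbcccaabaabc$  $
    6  baabc$abcbcccaa  a
    7  bc$abcbcccaabaa  a
    8  bcbcccaabaabc$a  a
    9  bcccaabaabc$abc  c
   10  c$abcbcccaabaab  b
   11  caabaabc$abcbcc  c
   12  cbcccaabaabc$ab  b
   13  ccaabaabc$abcbc  c
   14  cccaabaabc$abcb  b

ccbaa$aaacbcbcb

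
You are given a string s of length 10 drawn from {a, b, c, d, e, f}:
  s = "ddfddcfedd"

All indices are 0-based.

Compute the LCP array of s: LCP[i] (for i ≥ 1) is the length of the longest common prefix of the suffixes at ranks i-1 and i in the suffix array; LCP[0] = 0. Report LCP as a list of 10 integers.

[0, 0, 1, 1, 2, 2, 1, 0, 0, 1]

rank | idx | suffix
   0 |   5 | cfedd
   1 |   9 | d
   2 |   4 | dcfedd
   3 |   8 | dd
   4 |   3 | ddcfedd
   5 |   0 | ddfddcfedd
   6 |   1 | dfddcfedd
   7 |   7 | edd
   8 |   2 | fddcfedd
   9 |   6 | fedd

SA = [5, 9, 4, 8, 3, 0, 1, 7, 2, 6]
rank  pair      lcp
   1  s[5:],s[9:]  0  ''
   2  s[9:],s[4:]  1  'd'
   3  s[4:],s[8:]  1  'd'
   4  s[8:],s[3:]  2  'dd'
   5  s[3:],s[0:]  2  'dd'
   6  s[0:],s[1:]  1  'd'
   7  s[1:],s[7:]  0  ''
   8  s[7:],s[2:]  0  ''
   9  s[2:],s[6:]  1  'f'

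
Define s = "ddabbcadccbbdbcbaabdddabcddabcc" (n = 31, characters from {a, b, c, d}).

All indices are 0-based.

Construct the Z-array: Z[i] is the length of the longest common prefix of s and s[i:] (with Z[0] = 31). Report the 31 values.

[31, 1, 0, 0, 0, 0, 0, 1, 0, 0, 0, 0, 1, 0, 0, 0, 0, 0, 0, 2, 4, 1, 0, 0, 0, 4, 1, 0, 0, 0, 0]

Z[0]=31
i=1: outside box; Z[1]=1 extend→box=[1,2)
i=2: outside box; Z[2]=0
i=3: outside box; Z[3]=0
i=4: outside box; Z[4]=0
i=5: outside box; Z[5]=0
i=6: outside box; Z[6]=0
i=7: outside box; Z[7]=1 extend→box=[7,8)
i=8: outside box; Z[8]=0
i=9: outside box; Z[9]=0
i=10: outside box; Z[10]=0
i=11: outside box; Z[11]=0
i=12: outside box; Z[12]=1 extend→box=[12,13)
i=13: outside box; Z[13]=0
i=14: outside box; Z[14]=0
i=15: outside box; Z[15]=0
i=16: outside box; Z[16]=0
i=17: outside box; Z[17]=0
i=18: outside box; Z[18]=0
i=19: outside box; Z[19]=2 extend→box=[19,21)
i=20: min(r-i=1, Z[1]=1)=1; Z[20]=4 extend→box=[20,24)
i=21: min(r-i=3, Z[1]=1)=1; Z[21]=1
i=22: min(r-i=2, Z[2]=0)=0; Z[22]=0
i=23: min(r-i=1, Z[3]=0)=0; Z[23]=0
i=24: outside box; Z[24]=0
i=25: outside box; Z[25]=4 extend→box=[25,29)
i=26: min(r-i=3, Z[1]=1)=1; Z[26]=1
i=27: min(r-i=2, Z[2]=0)=0; Z[27]=0
i=28: min(r-i=1, Z[3]=0)=0; Z[28]=0
i=29: outside box; Z[29]=0
i=30: outside box; Z[30]=0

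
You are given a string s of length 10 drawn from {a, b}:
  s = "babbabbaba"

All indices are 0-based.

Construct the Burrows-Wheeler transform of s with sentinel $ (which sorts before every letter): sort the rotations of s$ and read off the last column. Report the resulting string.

abbbbabb$aa

rank  rotation     last
    0  $babbabbaba  a
    1  a$babbabbab  b
    2  aba$babbabb  b
    3  abbaba$babb  b
    4  abbabbaba$b  b
    5  ba$babbabba  a
    6  baba$babbab  b
    7  babbaba$bab  b
    8  babbabbaba$  $
    9  bbaba$babba  a
   10  bbabbaba$ba  a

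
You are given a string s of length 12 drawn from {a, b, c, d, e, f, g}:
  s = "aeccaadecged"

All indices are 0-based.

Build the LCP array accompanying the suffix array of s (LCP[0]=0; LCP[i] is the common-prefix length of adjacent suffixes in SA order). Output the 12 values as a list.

sorted suffixes:
  #0 SA[0]=4  'aadecged'
  #1 SA[1]=5  'adecged'
  #2 SA[2]=0  'aeccaadecged'
  #3 SA[3]=3  'caadecged'
  #4 SA[4]=2  'ccaadecged'
  #5 SA[5]=8  'cged'
  #6 SA[6]=11  'd'
  #7 SA[7]=6  'decged'
  #8 SA[8]=1  'eccaadecged'
  #9 SA[9]=7  'ecged'
  #10 SA[10]=10  'ed'
  #11 SA[11]=9  'ged'

SA = [4, 5, 0, 3, 2, 8, 11, 6, 1, 7, 10, 9]
[i] adj suffixes → lcp
  [1] 4/5 → 1 ('a')
  [2] 5/0 → 1 ('a')
  [3] 0/3 → 0 ('')
  [4] 3/2 → 1 ('c')
  [5] 2/8 → 1 ('c')
  [6] 8/11 → 0 ('')
  [7] 11/6 → 1 ('d')
  [8] 6/1 → 0 ('')
  [9] 1/7 → 2 ('ec')
  [10] 7/10 → 1 ('e')
  [11] 10/9 → 0 ('')

[0, 1, 1, 0, 1, 1, 0, 1, 0, 2, 1, 0]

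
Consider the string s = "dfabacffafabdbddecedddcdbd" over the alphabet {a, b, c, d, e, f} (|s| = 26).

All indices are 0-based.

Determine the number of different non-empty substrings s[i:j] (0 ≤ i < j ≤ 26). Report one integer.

rank | idx | suffix
   0 |   2 | abacffafabdbddecedddcdbd
   1 |  10 | abdbddecedddcdbd
   2 |   4 | acffafabdbddecedddcdbd
   3 |   8 | afabdbddecedddcdbd
   4 |   3 | bacffafabdbddecedddcdbd
   5 |  24 | bd
   6 |  11 | bdbddecedddcdbd
   7 |  13 | bddecedddcdbd
   8 |  22 | cdbd
   9 |  17 | cedddcdbd
  10 |   5 | cffafabdbddecedddcdbd
  11 |  25 | d
  12 |  23 | dbd
  13 |  12 | dbddecedddcdbd
  14 |  21 | dcdbd
  15 |  20 | ddcdbd
  16 |  19 | dddcdbd
  17 |  14 | ddecedddcdbd
  18 |  15 | decedddcdbd
  19 |   0 | dfabacffafabdbddecedddcdbd
  20 |  16 | ecedddcdbd
  21 |  18 | edddcdbd
  22 |   1 | fabacffafabdbddecedddcdbd
  23 |   9 | fabdbddecedddcdbd
  24 |   7 | fafabdbddecedddcdbd
  25 |   6 | ffafabdbddecedddcdbd

SA = [2, 10, 4, 8, 3, 24, 11, 13, 22, 17, 5, 25, 23, 12, 21, 20, 19, 14, 15, 0, 16, 18, 1, 9, 7, 6]
rank  pair      lcp
   1  s[2:],s[10:]  2  'ab'
   2  s[10:],s[4:]  1  'a'
   3  s[4:],s[8:]  1  'a'
   4  s[8:],s[3:]  0  ''
   5  s[3:],s[24:]  1  'b'
   6  s[24:],s[11:]  2  'bd'
   7  s[11:],s[13:]  2  'bd'
   8  s[13:],s[22:]  0  ''
   9  s[22:],s[17:]  1  'c'
  10  s[17:],s[5:]  1  'c'
  11  s[5:],s[25:]  0  ''
  12  s[25:],s[23:]  1  'd'
  13  s[23:],s[12:]  3  'dbd'
  14  s[12:],s[21:]  1  'd'
  15  s[21:],s[20:]  1  'd'
  16  s[20:],s[19:]  2  'dd'
  17  s[19:],s[14:]  2  'dd'
  18  s[14:],s[15:]  1  'd'
  19  s[15:],s[0:]  1  'd'
  20  s[0:],s[16:]  0  ''
  21  s[16:],s[18:]  1  'e'
  22  s[18:],s[1:]  0  ''
  23  s[1:],s[9:]  3  'fab'
  24  s[9:],s[7:]  2  'fa'
  25  s[7:],s[6:]  1  'f'

n(n+1)/2 = 26·27/2 = 351
Σ LCP = 0 + 2 + 1 + 1 + 0 + 1 + 2 + 2 + 0 + 1 + 1 + 0 + 1 + 3 + 1 + 1 + 2 + 2 + 1 + 1 + 0 + 1 + 0 + 3 + 2 + 1 = 30
distinct = 351 − 30 = 321

321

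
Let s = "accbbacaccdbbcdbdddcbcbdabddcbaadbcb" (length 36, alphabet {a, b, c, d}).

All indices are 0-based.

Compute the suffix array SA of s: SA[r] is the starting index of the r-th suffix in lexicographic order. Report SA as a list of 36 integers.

[30, 24, 5, 0, 7, 31, 35, 29, 4, 3, 11, 33, 20, 12, 22, 25, 15, 6, 34, 28, 2, 19, 21, 1, 8, 9, 13, 23, 10, 32, 14, 27, 18, 26, 17, 16]

sorted suffixes:
  #0 SA[0]=30  'aadbcb'
  #1 SA[1]=24  'abddcbaadbcb'
  #2 SA[2]=5  'acaccdbbcdbdddcbcbdabddcbaadbcb'
  #3 SA[3]=0  'accbbacaccdbbcdbdddcbcbdabddcbaadbcb'
  #4 SA[4]=7  'accdbbcdbdddcbcbdabddcbaadbcb'
  #5 SA[5]=31  'adbcb'
  #6 SA[6]=35  'b'
  #7 SA[7]=29  'baadbcb'
  #8 SA[8]=4  'bacaccdbbcdbdddcbcbdabddcbaadbcb'
  #9 SA[9]=3  'bbacaccdbbcdbdddcbcbdabddcbaadbcb'
  #10 SA[10]=11  'bbcdbdddcbcbdabddcbaadbcb'
  #11 SA[11]=33  'bcb'
  #12 SA[12]=20  'bcbdabddcbaadbcb'
  #13 SA[13]=12  'bcdbdddcbcbdabddcbaadbcb'
  #14 SA[14]=22  'bdabddcbaadbcb'
  #15 SA[15]=25  'bddcbaadbcb'
  #16 SA[16]=15  'bdddcbcbdabddcbaadbcb'
  #17 SA[17]=6  'caccdbbcdbdddcbcbdabddcbaadbcb'
  #18 SA[18]=34  'cb'
  #19 SA[19]=28  'cbaadbcb'
  #20 SA[20]=2  'cbbacaccdbbcdbdddcbcbdabddcbaadbcb'
  #21 SA[21]=19  'cbcbdabddcbaadbcb'
  #22 SA[22]=21  'cbdabddcbaadbcb'
  #23 SA[23]=1  'ccbbacaccdbbcdbdddcbcbdabddcbaadbcb'
  #24 SA[24]=8  'ccdbbcdbdddcbcbdabddcbaadbcb'
  #25 SA[25]=9  'cdbbcdbdddcbcbdabddcbaadbcb'
  #26 SA[26]=13  'cdbdddcbcbdabddcbaadbcb'
  #27 SA[27]=23  'dabddcbaadbcb'
  #28 SA[28]=10  'dbbcdbdddcbcbdabddcbaadbcb'
  #29 SA[29]=32  'dbcb'
  #30 SA[30]=14  'dbdddcbcbdabddcbaadbcb'
  #31 SA[31]=27  'dcbaadbcb'
  #32 SA[32]=18  'dcbcbdabddcbaadbcb'
  #33 SA[33]=26  'ddcbaadbcb'
  #34 SA[34]=17  'ddcbcbdabddcbaadbcb'
  #35 SA[35]=16  'dddcbcbdabddcbaadbcb'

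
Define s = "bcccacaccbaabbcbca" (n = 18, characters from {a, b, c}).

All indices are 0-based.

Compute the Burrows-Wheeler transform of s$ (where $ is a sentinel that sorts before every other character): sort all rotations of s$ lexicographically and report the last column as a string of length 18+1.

rank  rotation             last
    0  $bcccacaccbaabbcbca  a
    1  a$bcccacaccbaabbcbc  c
    2  aabbcbca$bcccacaccb  b
    3  abbcbca$bcccacaccba  a
    4  acaccbaabbcbca$bccc  c
    5  accbaabbcbca$bcccac  c
    6  baabbcbca$bcccacacc  c
    7  bbcbca$bcccacaccbaa  a
    8  bca$bcccacaccbaabbc  c
    9  bcbca$bcccacaccbaab  b
   10  bcccacaccbaabbcbca$  $
   11  ca$bcccacaccbaabbcb  b
   12  cacaccbaabbcbca$bcc  c
   13  caccbaabbcbca$bccca  a
   14  cbaabbcbca$bcccacac  c
   15  cbca$bcccacaccbaabb  b
   16  ccacaccbaabbcbca$bc  c
   17  ccbaabbcbca$bcccaca  a
   18  cccacaccbaabbcbca$b  b

acbacccacb$bcacbcab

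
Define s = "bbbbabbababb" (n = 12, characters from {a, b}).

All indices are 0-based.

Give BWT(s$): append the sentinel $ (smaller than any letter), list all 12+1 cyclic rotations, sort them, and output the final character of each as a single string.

bbbbbbabaabb$

rank  rotation       last
    0  $bbbbabbababb  b
    1  ababb$bbbbabb  b
    2  abb$bbbbabbab  b
    3  abbababb$bbbb  b
    4  b$bbbbabbabab  b
    5  bababb$bbbbab  b
    6  babb$bbbbabba  a
    7  babbababb$bbb  b
    8  bb$bbbbabbaba  a
    9  bbababb$bbbba  a
   10  bbabbababb$bb  b
   11  bbbabbababb$b  b
   12  bbbbabbababb$  $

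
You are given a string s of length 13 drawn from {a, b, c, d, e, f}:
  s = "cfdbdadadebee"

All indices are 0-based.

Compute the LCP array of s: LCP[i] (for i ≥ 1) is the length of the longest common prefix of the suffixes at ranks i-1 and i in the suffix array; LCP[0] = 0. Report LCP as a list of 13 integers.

rank | idx | suffix
   0 |   5 | adadebee
   1 |   7 | adebee
   2 |   3 | bdadadebee
   3 |  10 | bee
   4 |   0 | cfdbdadadebee
   5 |   4 | dadadebee
   6 |   6 | dadebee
   7 |   2 | dbdadadebee
   8 |   8 | debee
   9 |  12 | e
  10 |   9 | ebee
  11 |  11 | ee
  12 |   1 | fdbdadadebee

SA = [5, 7, 3, 10, 0, 4, 6, 2, 8, 12, 9, 11, 1]
i: (SA[i-1],SA[i]) lcp shared
  1: (5,7) 2 'ad'
  2: (7,3) 0 ''
  3: (3,10) 1 'b'
  4: (10,0) 0 ''
  5: (0,4) 0 ''
  6: (4,6) 3 'dad'
  7: (6,2) 1 'd'
  8: (2,8) 1 'd'
  9: (8,12) 0 ''
  10: (12,9) 1 'e'
  11: (9,11) 1 'e'
  12: (11,1) 0 ''

[0, 2, 0, 1, 0, 0, 3, 1, 1, 0, 1, 1, 0]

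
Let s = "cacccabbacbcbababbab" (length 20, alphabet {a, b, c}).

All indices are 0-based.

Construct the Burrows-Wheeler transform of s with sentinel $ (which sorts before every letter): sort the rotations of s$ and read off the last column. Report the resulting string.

rank  rotation               last
    0  $cacccabbacbcbababbab  b
    1  ab$cacccabbacbcbababb  b
    2  ababbab$cacccabbacbcb  b
    3  abbab$cacccabbacbcbab  b
    4  abbacbcbababbab$caccc  c
    5  acbcbababbab$cacccabb  b
    6  acccabbacbcbababbab$c  c
    7  b$cacccabbacbcbababba  a
    8  bab$cacccabbacbcbabab  b
    9  bababbab$cacccabbacbc  c
   10  babbab$cacccabbacbcba  a
   11  bacbcbababbab$cacccab  b
   12  bbab$cacccabbacbcbaba  a
   13  bbacbcbababbab$caccca  a
   14  bcbababbab$cacccabbac  c
   15  cabbacbcbababbab$cacc  c
   16  cacccabbacbcbababbab$  $
   17  cbababbab$cacccabbacb  b
   18  cbcbababbab$cacccabba  a
   19  ccabbacbcbababbab$cac  c
   20  cccabbacbcbababbab$ca  a

bbbbcbcabcabaacc$baca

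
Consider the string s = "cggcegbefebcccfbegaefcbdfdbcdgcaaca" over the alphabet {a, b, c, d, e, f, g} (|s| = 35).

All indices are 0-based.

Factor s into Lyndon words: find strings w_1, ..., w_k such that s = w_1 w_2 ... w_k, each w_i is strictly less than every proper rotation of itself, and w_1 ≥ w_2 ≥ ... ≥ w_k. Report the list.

emit factor 1: 'cgg' (i=0, period=3)
emit factor 2: 'ceg' (i=3, period=3)
emit factor 3: 'befe' (i=6, period=4)
emit factor 4: 'bcccfbeg' (i=10, period=8)
emit factor 5: 'aefcbdfdbcdgc' (i=18, period=13)
emit factor 6: 'aac' (i=31, period=3)
emit factor 7: 'a' (i=34, period=1)

["cgg", "ceg", "befe", "bcccfbeg", "aefcbdfdbcdgc", "aac", "a"]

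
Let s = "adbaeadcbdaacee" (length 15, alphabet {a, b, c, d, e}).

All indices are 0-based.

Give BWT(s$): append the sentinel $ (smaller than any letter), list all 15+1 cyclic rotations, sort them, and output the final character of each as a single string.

rank  rotation          last
    0  $adbaeadcbdaacee  e
    1  aacee$adbaeadcbd  d
    2  acee$adbaeadcbda  a
    3  adbaeadcbdaacee$  $
    4  adcbdaacee$adbae  e
    5  aeadcbdaacee$adb  b
    6  baeadcbdaacee$ad  d
    7  bdaacee$adbaeadc  c
    8  cbdaacee$adbaead  d
    9  cee$adbaeadcbdaa  a
   10  daacee$adbaeadcb  b
   11  dbaeadcbdaacee$a  a
   12  dcbdaacee$adbaea  a
   13  e$adbaeadcbdaace  e
   14  eadcbdaacee$adba  a
   15  ee$adbaeadcbdaac  c

eda$ebdcdabaaeac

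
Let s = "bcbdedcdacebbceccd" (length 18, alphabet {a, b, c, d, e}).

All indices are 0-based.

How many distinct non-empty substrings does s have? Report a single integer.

rank | idx | suffix
   0 |   8 | acebbceccd
   1 |  11 | bbceccd
   2 |   0 | bcbdedcdacebbceccd
   3 |  12 | bceccd
   4 |   2 | bdedcdacebbceccd
   5 |   1 | cbdedcdacebbceccd
   6 |  15 | ccd
   7 |  16 | cd
   8 |   6 | cdacebbceccd
   9 |   9 | cebbceccd
  10 |  13 | ceccd
  11 |  17 | d
  12 |   7 | dacebbceccd
  13 |   5 | dcdacebbceccd
  14 |   3 | dedcdacebbceccd
  15 |  10 | ebbceccd
  16 |  14 | eccd
  17 |   4 | edcdacebbceccd

SA = [8, 11, 0, 12, 2, 1, 15, 16, 6, 9, 13, 17, 7, 5, 3, 10, 14, 4]
rank  pair      lcp
   1  s[8:],s[11:]  0  ''
   2  s[11:],s[0:]  1  'b'
   3  s[0:],s[12:]  2  'bc'
   4  s[12:],s[2:]  1  'b'
   5  s[2:],s[1:]  0  ''
   6  s[1:],s[15:]  1  'c'
   7  s[15:],s[16:]  1  'c'
   8  s[16:],s[6:]  2  'cd'
   9  s[6:],s[9:]  1  'c'
  10  s[9:],s[13:]  2  'ce'
  11  s[13:],s[17:]  0  ''
  12  s[17:],s[7:]  1  'd'
  13  s[7:],s[5:]  1  'd'
  14  s[5:],s[3:]  1  'd'
  15  s[3:],s[10:]  0  ''
  16  s[10:],s[14:]  1  'e'
  17  s[14:],s[4:]  1  'e'

n(n+1)/2 = 18·19/2 = 171
Σ LCP = 0 + 0 + 1 + 2 + 1 + 0 + 1 + 1 + 2 + 1 + 2 + 0 + 1 + 1 + 1 + 0 + 1 + 1 = 16
distinct = 171 − 16 = 155

155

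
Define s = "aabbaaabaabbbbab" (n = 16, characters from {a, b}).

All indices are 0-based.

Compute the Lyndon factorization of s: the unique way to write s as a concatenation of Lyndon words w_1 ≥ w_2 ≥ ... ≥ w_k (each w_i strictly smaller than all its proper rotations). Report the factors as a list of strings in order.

emit factor 1: 'aabb' (i=0, period=4)
emit factor 2: 'aaabaabbbbab' (i=4, period=12)

["aabb", "aaabaabbbbab"]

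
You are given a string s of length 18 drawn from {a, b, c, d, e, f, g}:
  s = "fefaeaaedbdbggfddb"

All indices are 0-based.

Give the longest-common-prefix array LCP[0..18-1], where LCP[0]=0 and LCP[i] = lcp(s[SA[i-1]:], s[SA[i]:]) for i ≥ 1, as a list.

sorted suffixes:
  #0 SA[0]=5  'aaedbdbggfddb'
  #1 SA[1]=3  'aeaaedbdbggfddb'
  #2 SA[2]=6  'aedbdbggfddb'
  #3 SA[3]=17  'b'
  #4 SA[4]=9  'bdbggfddb'
  #5 SA[5]=11  'bggfddb'
  #6 SA[6]=16  'db'
  #7 SA[7]=8  'dbdbggfddb'
  #8 SA[8]=10  'dbggfddb'
  #9 SA[9]=15  'ddb'
  #10 SA[10]=4  'eaaedbdbggfddb'
  #11 SA[11]=7  'edbdbggfddb'
  #12 SA[12]=1  'efaeaaedbdbggfddb'
  #13 SA[13]=2  'faeaaedbdbggfddb'
  #14 SA[14]=14  'fddb'
  #15 SA[15]=0  'fefaeaaedbdbggfddb'
  #16 SA[16]=13  'gfddb'
  #17 SA[17]=12  'ggfddb'

SA = [5, 3, 6, 17, 9, 11, 16, 8, 10, 15, 4, 7, 1, 2, 14, 0, 13, 12]
[i] adj suffixes → lcp
  [1] 5/3 → 1 ('a')
  [2] 3/6 → 2 ('ae')
  [3] 6/17 → 0 ('')
  [4] 17/9 → 1 ('b')
  [5] 9/11 → 1 ('b')
  [6] 11/16 → 0 ('')
  [7] 16/8 → 2 ('db')
  [8] 8/10 → 2 ('db')
  [9] 10/15 → 1 ('d')
  [10] 15/4 → 0 ('')
  [11] 4/7 → 1 ('e')
  [12] 7/1 → 1 ('e')
  [13] 1/2 → 0 ('')
  [14] 2/14 → 1 ('f')
  [15] 14/0 → 1 ('f')
  [16] 0/13 → 0 ('')
  [17] 13/12 → 1 ('g')

[0, 1, 2, 0, 1, 1, 0, 2, 2, 1, 0, 1, 1, 0, 1, 1, 0, 1]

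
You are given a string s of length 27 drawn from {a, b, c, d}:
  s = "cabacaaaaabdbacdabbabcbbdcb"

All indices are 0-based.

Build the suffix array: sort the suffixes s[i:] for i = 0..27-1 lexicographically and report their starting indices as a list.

[5, 6, 7, 8, 1, 16, 19, 9, 3, 13, 26, 18, 2, 12, 17, 22, 20, 10, 23, 4, 0, 25, 21, 14, 15, 11, 24]

rank→(start, suffix):
  0 → (5, 'aaaaabdbacdabbabcbbdcb')
  1 → (6, 'aaaabdbacdabbabcbbdcb')
  2 → (7, 'aaabdbacdabbabcbbdcb')
  3 → (8, 'aabdbacdabbabcbbdcb')
  4 → (1, 'abacaaaaabdbacdabbabcbbdcb')
  5 → (16, 'abbabcbbdcb')
  6 → (19, 'abcbbdcb')
  7 → (9, 'abdbacdabbabcbbdcb')
  8 → (3, 'acaaaaabdbacdabbabcbbdcb')
  9 → (13, 'acdabbabcbbdcb')
  10 → (26, 'b')
  11 → (18, 'babcbbdcb')
  12 → (2, 'bacaaaaabdbacdabbabcbbdcb')
  13 → (12, 'bacdabbabcbbdcb')
  14 → (17, 'bbabcbbdcb')
  15 → (22, 'bbdcb')
  16 → (20, 'bcbbdcb')
  17 → (10, 'bdbacdabbabcbbdcb')
  18 → (23, 'bdcb')
  19 → (4, 'caaaaabdbacdabbabcbbdcb')
  20 → (0, 'cabacaaaaabdbacdabbabcbbdcb')
  21 → (25, 'cb')
  22 → (21, 'cbbdcb')
  23 → (14, 'cdabbabcbbdcb')
  24 → (15, 'dabbabcbbdcb')
  25 → (11, 'dbacdabbabcbbdcb')
  26 → (24, 'dcb')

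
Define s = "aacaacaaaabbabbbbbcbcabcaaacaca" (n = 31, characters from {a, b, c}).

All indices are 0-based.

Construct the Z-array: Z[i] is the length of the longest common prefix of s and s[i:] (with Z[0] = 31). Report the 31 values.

Z[0]=31
i=1: i≥r, start 0; Z[1]=1 extend→box=[1,2)
i=2: i≥r, start 0; Z[2]=0
i=3: i≥r, start 0; Z[3]=5 extend→box=[3,8)
i=4: min(r-i=4, Z[1]=1)=1; Z[4]=1
i=5: min(r-i=3, Z[2]=0)=0; Z[5]=0
i=6: min(r-i=2, Z[3]=5)=2; Z[6]=2
i=7: min(r-i=1, Z[4]=1)=1; Z[7]=2 extend→box=[7,9)
i=8: min(r-i=1, Z[1]=1)=1; Z[8]=2 extend→box=[8,10)
i=9: min(r-i=1, Z[1]=1)=1; Z[9]=1
i=10: i≥r, start 0; Z[10]=0
i=11: i≥r, start 0; Z[11]=0
i=12: i≥r, start 0; Z[12]=1 extend→box=[12,13)
i=13: i≥r, start 0; Z[13]=0
i=14: i≥r, start 0; Z[14]=0
i=15: i≥r, start 0; Z[15]=0
i=16: i≥r, start 0; Z[16]=0
i=17: i≥r, start 0; Z[17]=0
i=18: i≥r, start 0; Z[18]=0
i=19: i≥r, start 0; Z[19]=0
i=20: i≥r, start 0; Z[20]=0
i=21: i≥r, start 0; Z[21]=1 extend→box=[21,22)
i=22: i≥r, start 0; Z[22]=0
i=23: i≥r, start 0; Z[23]=0
i=24: i≥r, start 0; Z[24]=2 extend→box=[24,26)
i=25: min(r-i=1, Z[1]=1)=1; Z[25]=4 extend→box=[25,29)
i=26: min(r-i=3, Z[1]=1)=1; Z[26]=1
i=27: min(r-i=2, Z[2]=0)=0; Z[27]=0
i=28: min(r-i=1, Z[3]=5)=1; Z[28]=1
i=29: i≥r, start 0; Z[29]=0
i=30: i≥r, start 0; Z[30]=1 extend→box=[30,31)

[31, 1, 0, 5, 1, 0, 2, 2, 2, 1, 0, 0, 1, 0, 0, 0, 0, 0, 0, 0, 0, 1, 0, 0, 2, 4, 1, 0, 1, 0, 1]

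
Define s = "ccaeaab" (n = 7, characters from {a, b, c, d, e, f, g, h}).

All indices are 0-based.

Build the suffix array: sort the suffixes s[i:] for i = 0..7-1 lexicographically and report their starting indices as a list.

[4, 5, 2, 6, 1, 0, 3]

sorted suffixes:
  #0 SA[0]=4  'aab'
  #1 SA[1]=5  'ab'
  #2 SA[2]=2  'aeaab'
  #3 SA[3]=6  'b'
  #4 SA[4]=1  'caeaab'
  #5 SA[5]=0  'ccaeaab'
  #6 SA[6]=3  'eaab'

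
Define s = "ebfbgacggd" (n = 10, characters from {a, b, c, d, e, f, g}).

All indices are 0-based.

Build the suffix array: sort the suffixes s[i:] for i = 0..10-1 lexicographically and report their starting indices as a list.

[5, 1, 3, 6, 9, 0, 2, 4, 8, 7]

rank→(start, suffix):
  0 → (5, 'acggd')
  1 → (1, 'bfbgacggd')
  2 → (3, 'bgacggd')
  3 → (6, 'cggd')
  4 → (9, 'd')
  5 → (0, 'ebfbgacggd')
  6 → (2, 'fbgacggd')
  7 → (4, 'gacggd')
  8 → (8, 'gd')
  9 → (7, 'ggd')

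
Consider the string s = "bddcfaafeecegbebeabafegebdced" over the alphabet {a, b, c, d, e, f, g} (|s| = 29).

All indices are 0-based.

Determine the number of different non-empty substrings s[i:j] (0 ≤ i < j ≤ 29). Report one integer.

404

rank→(start, suffix):
  0 → (5, 'aafeecegbebeabafegebdced')
  1 → (17, 'abafegebdced')
  2 → (6, 'afeecegbebeabafegebdced')
  3 → (19, 'afegebdced')
  4 → (18, 'bafegebdced')
  5 → (24, 'bdced')
  6 → (0, 'bddcfaafeecegbebeabafegebdced')
  7 → (15, 'beabafegebdced')
  8 → (13, 'bebeabafegebdced')
  9 → (26, 'ced')
  10 → (10, 'cegbebeabafegebdced')
  11 → (3, 'cfaafeecegbebeabafegebdced')
  12 → (28, 'd')
  13 → (25, 'dced')
  14 → (2, 'dcfaafeecegbebeabafegebdced')
  15 → (1, 'ddcfaafeecegbebeabafegebdced')
  16 → (16, 'eabafegebdced')
  17 → (23, 'ebdced')
  18 → (14, 'ebeabafegebdced')
  19 → (9, 'ecegbebeabafegebdced')
  20 → (27, 'ed')
  21 → (8, 'eecegbebeabafegebdced')
  22 → (11, 'egbebeabafegebdced')
  23 → (21, 'egebdced')
  24 → (4, 'faafeecegbebeabafegebdced')
  25 → (7, 'feecegbebeabafegebdced')
  26 → (20, 'fegebdced')
  27 → (12, 'gbebeabafegebdced')
  28 → (22, 'gebdced')

SA = [5, 17, 6, 19, 18, 24, 0, 15, 13, 26, 10, 3, 28, 25, 2, 1, 16, 23, 14, 9, 27, 8, 11, 21, 4, 7, 20, 12, 22]
i: (SA[i-1],SA[i]) lcp shared
  1: (5,17) 1 'a'
  2: (17,6) 1 'a'
  3: (6,19) 3 'afe'
  4: (19,18) 0 ''
  5: (18,24) 1 'b'
  6: (24,0) 2 'bd'
  7: (0,15) 1 'b'
  8: (15,13) 2 'be'
  9: (13,26) 0 ''
  10: (26,10) 2 'ce'
  11: (10,3) 1 'c'
  12: (3,28) 0 ''
  13: (28,25) 1 'd'
  14: (25,2) 2 'dc'
  15: (2,1) 1 'd'
  16: (1,16) 0 ''
  17: (16,23) 1 'e'
  18: (23,14) 2 'eb'
  19: (14,9) 1 'e'
  20: (9,27) 1 'e'
  21: (27,8) 1 'e'
  22: (8,11) 1 'e'
  23: (11,21) 2 'eg'
  24: (21,4) 0 ''
  25: (4,7) 1 'f'
  26: (7,20) 2 'fe'
  27: (20,12) 0 ''
  28: (12,22) 1 'g'

n(n+1)/2 = 29·30/2 = 435
Σ LCP = 0 + 1 + 1 + 3 + 0 + 1 + 2 + 1 + 2 + 0 + 2 + 1 + 0 + 1 + 2 + 1 + 0 + 1 + 2 + 1 + 1 + 1 + 1 + 2 + 0 + 1 + 2 + 0 + 1 = 31
distinct = 435 − 31 = 404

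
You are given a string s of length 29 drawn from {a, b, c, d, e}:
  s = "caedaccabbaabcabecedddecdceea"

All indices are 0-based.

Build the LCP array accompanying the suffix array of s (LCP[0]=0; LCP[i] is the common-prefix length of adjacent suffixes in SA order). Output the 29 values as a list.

[0, 1, 1, 2, 2, 1, 1, 0, 1, 1, 1, 0, 3, 2, 1, 1, 1, 2, 0, 1, 1, 2, 1, 0, 1, 2, 1, 2, 1]

sorted suffixes:
  #0 SA[0]=28  'a'
  #1 SA[1]=10  'aabcabecedddecdceea'
  #2 SA[2]=7  'abbaabcabecedddecdceea'
  #3 SA[3]=11  'abcabecedddecdceea'
  #4 SA[4]=14  'abecedddecdceea'
  #5 SA[5]=4  'accabbaabcabecedddecdceea'
  #6 SA[6]=1  'aedaccabbaabcabecedddecdceea'
  #7 SA[7]=9  'baabcabecedddecdceea'
  #8 SA[8]=8  'bbaabcabecedddecdceea'
  #9 SA[9]=12  'bcabecedddecdceea'
  #10 SA[10]=15  'becedddecdceea'
  #11 SA[11]=6  'cabbaabcabecedddecdceea'
  #12 SA[12]=13  'cabecedddecdceea'
  #13 SA[13]=0  'caedaccabbaabcabecedddecdceea'
  #14 SA[14]=5  'ccabbaabcabecedddecdceea'
  #15 SA[15]=23  'cdceea'
  #16 SA[16]=17  'cedddecdceea'
  #17 SA[17]=25  'ceea'
  #18 SA[18]=3  'daccabbaabcabecedddecdceea'
  #19 SA[19]=24  'dceea'
  #20 SA[20]=19  'dddecdceea'
  #21 SA[21]=20  'ddecdceea'
  #22 SA[22]=21  'decdceea'
  #23 SA[23]=27  'ea'
  #24 SA[24]=22  'ecdceea'
  #25 SA[25]=16  'ecedddecdceea'
  #26 SA[26]=2  'edaccabbaabcabecedddecdceea'
  #27 SA[27]=18  'edddecdceea'
  #28 SA[28]=26  'eea'

SA = [28, 10, 7, 11, 14, 4, 1, 9, 8, 12, 15, 6, 13, 0, 5, 23, 17, 25, 3, 24, 19, 20, 21, 27, 22, 16, 2, 18, 26]
i: (SA[i-1],SA[i]) lcp shared
  1: (28,10) 1 'a'
  2: (10,7) 1 'a'
  3: (7,11) 2 'ab'
  4: (11,14) 2 'ab'
  5: (14,4) 1 'a'
  6: (4,1) 1 'a'
  7: (1,9) 0 ''
  8: (9,8) 1 'b'
  9: (8,12) 1 'b'
  10: (12,15) 1 'b'
  11: (15,6) 0 ''
  12: (6,13) 3 'cab'
  13: (13,0) 2 'ca'
  14: (0,5) 1 'c'
  15: (5,23) 1 'c'
  16: (23,17) 1 'c'
  17: (17,25) 2 'ce'
  18: (25,3) 0 ''
  19: (3,24) 1 'd'
  20: (24,19) 1 'd'
  21: (19,20) 2 'dd'
  22: (20,21) 1 'd'
  23: (21,27) 0 ''
  24: (27,22) 1 'e'
  25: (22,16) 2 'ec'
  26: (16,2) 1 'e'
  27: (2,18) 2 'ed'
  28: (18,26) 1 'e'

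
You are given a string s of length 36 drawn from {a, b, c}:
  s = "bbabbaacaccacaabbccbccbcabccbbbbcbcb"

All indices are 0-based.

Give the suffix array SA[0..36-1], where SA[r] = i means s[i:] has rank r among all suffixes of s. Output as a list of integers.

[13, 5, 2, 14, 24, 11, 6, 8, 35, 4, 1, 3, 0, 28, 29, 30, 15, 22, 33, 31, 25, 19, 16, 12, 23, 10, 7, 34, 27, 21, 32, 18, 9, 26, 20, 17]

sorted suffixes:
  #0 SA[0]=13  'aabbccbccbcabccbbbbcbcb'
  #1 SA[1]=5  'aacaccacaabbccbccbcabccbbbbcbcb'
  #2 SA[2]=2  'abbaacaccacaabbccbccbcabccbbbbcbcb'
  #3 SA[3]=14  'abbccbccbcabccbbbbcbcb'
  #4 SA[4]=24  'abccbbbbcbcb'
  #5 SA[5]=11  'acaabbccbccbcabccbbbbcbcb'
  #6 SA[6]=6  'acaccacaabbccbccbcabccbbbbcbcb'
  #7 SA[7]=8  'accacaabbccbccbcabccbbbbcbcb'
  #8 SA[8]=35  'b'
  #9 SA[9]=4  'baacaccacaabbccbccbcabccbbbbcbcb'
  #10 SA[10]=1  'babbaacaccacaabbccbccbcabccbbbbcbcb'
  #11 SA[11]=3  'bbaacaccacaabbccbccbcabccbbbbcbcb'
  #12 SA[12]=0  'bbabbaacaccacaabbccbccbcabccbbbbcbcb'
  #13 SA[13]=28  'bbbbcbcb'
  #14 SA[14]=29  'bbbcbcb'
  #15 SA[15]=30  'bbcbcb'
  #16 SA[16]=15  'bbccbccbcabccbbbbcbcb'
  #17 SA[17]=22  'bcabccbbbbcbcb'
  #18 SA[18]=33  'bcb'
  #19 SA[19]=31  'bcbcb'
  #20 SA[20]=25  'bccbbbbcbcb'
  #21 SA[21]=19  'bccbcabccbbbbcbcb'
  #22 SA[22]=16  'bccbccbcabccbbbbcbcb'
  #23 SA[23]=12  'caabbccbccbcabccbbbbcbcb'
  #24 SA[24]=23  'cabccbbbbcbcb'
  #25 SA[25]=10  'cacaabbccbccbcabccbbbbcbcb'
  #26 SA[26]=7  'caccacaabbccbccbcabccbbbbcbcb'
  #27 SA[27]=34  'cb'
  #28 SA[28]=27  'cbbbbcbcb'
  #29 SA[29]=21  'cbcabccbbbbcbcb'
  #30 SA[30]=32  'cbcb'
  #31 SA[31]=18  'cbccbcabccbbbbcbcb'
  #32 SA[32]=9  'ccacaabbccbccbcabccbbbbcbcb'
  #33 SA[33]=26  'ccbbbbcbcb'
  #34 SA[34]=20  'ccbcabccbbbbcbcb'
  #35 SA[35]=17  'ccbccbcabccbbbbcbcb'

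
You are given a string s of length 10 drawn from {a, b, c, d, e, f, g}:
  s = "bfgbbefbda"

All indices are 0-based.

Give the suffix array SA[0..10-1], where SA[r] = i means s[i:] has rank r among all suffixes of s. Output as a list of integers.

rank | idx | suffix
   0 |   9 | a
   1 |   3 | bbefbda
   2 |   7 | bda
   3 |   4 | befbda
   4 |   0 | bfgbbefbda
   5 |   8 | da
   6 |   5 | efbda
   7 |   6 | fbda
   8 |   1 | fgbbefbda
   9 |   2 | gbbefbda

[9, 3, 7, 4, 0, 8, 5, 6, 1, 2]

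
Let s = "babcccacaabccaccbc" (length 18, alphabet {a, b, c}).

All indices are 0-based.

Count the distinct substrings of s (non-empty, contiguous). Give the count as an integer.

rank→(start, suffix):
  0 → (8, 'aabccaccbc')
  1 → (9, 'abccaccbc')
  2 → (1, 'abcccacaabccaccbc')
  3 → (6, 'acaabccaccbc')
  4 → (13, 'accbc')
  5 → (0, 'babcccacaabccaccbc')
  6 → (16, 'bc')
  7 → (10, 'bccaccbc')
  8 → (2, 'bcccacaabccaccbc')
  9 → (17, 'c')
  10 → (7, 'caabccaccbc')
  11 → (5, 'cacaabccaccbc')
  12 → (12, 'caccbc')
  13 → (15, 'cbc')
  14 → (4, 'ccacaabccaccbc')
  15 → (11, 'ccaccbc')
  16 → (14, 'ccbc')
  17 → (3, 'cccacaabccaccbc')

SA = [8, 9, 1, 6, 13, 0, 16, 10, 2, 17, 7, 5, 12, 15, 4, 11, 14, 3]
[i] adj suffixes → lcp
  [1] 8/9 → 1 ('a')
  [2] 9/1 → 4 ('abcc')
  [3] 1/6 → 1 ('a')
  [4] 6/13 → 2 ('ac')
  [5] 13/0 → 0 ('')
  [6] 0/16 → 1 ('b')
  [7] 16/10 → 2 ('bc')
  [8] 10/2 → 3 ('bcc')
  [9] 2/17 → 0 ('')
  [10] 17/7 → 1 ('c')
  [11] 7/5 → 2 ('ca')
  [12] 5/12 → 3 ('cac')
  [13] 12/15 → 1 ('c')
  [14] 15/4 → 1 ('c')
  [15] 4/11 → 4 ('ccac')
  [16] 11/14 → 2 ('cc')
  [17] 14/3 → 2 ('cc')

n(n+1)/2 = 18·19/2 = 171
Σ LCP = 0 + 1 + 4 + 1 + 2 + 0 + 1 + 2 + 3 + 0 + 1 + 2 + 3 + 1 + 1 + 4 + 2 + 2 = 30
distinct = 171 − 30 = 141

141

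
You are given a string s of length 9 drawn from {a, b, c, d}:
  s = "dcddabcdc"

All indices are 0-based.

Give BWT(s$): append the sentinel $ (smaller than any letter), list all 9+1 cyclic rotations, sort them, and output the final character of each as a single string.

rank  rotation    last
    0  $dcddabcdc  c
    1  abcdc$dcdd  d
    2  bcdc$dcdda  a
    3  c$dcddabcd  d
    4  cdc$dcddab  b
    5  cddabcdc$d  d
    6  dabcdc$dcd  d
    7  dc$dcddabc  c
    8  dcddabcdc$  $
    9  ddabcdc$dc  c

cdadbddc$c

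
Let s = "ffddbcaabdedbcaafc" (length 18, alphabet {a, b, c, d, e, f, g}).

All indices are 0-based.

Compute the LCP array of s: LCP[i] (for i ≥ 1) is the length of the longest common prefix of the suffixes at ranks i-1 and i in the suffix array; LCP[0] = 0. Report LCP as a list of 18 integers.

[0, 2, 1, 1, 0, 4, 1, 0, 1, 3, 0, 5, 1, 1, 0, 0, 1, 1]

rank→(start, suffix):
  0 → (6, 'aabdedbcaafc')
  1 → (14, 'aafc')
  2 → (7, 'abdedbcaafc')
  3 → (15, 'afc')
  4 → (4, 'bcaabdedbcaafc')
  5 → (12, 'bcaafc')
  6 → (8, 'bdedbcaafc')
  7 → (17, 'c')
  8 → (5, 'caabdedbcaafc')
  9 → (13, 'caafc')
  10 → (3, 'dbcaabdedbcaafc')
  11 → (11, 'dbcaafc')
  12 → (2, 'ddbcaabdedbcaafc')
  13 → (9, 'dedbcaafc')
  14 → (10, 'edbcaafc')
  15 → (16, 'fc')
  16 → (1, 'fddbcaabdedbcaafc')
  17 → (0, 'ffddbcaabdedbcaafc')

SA = [6, 14, 7, 15, 4, 12, 8, 17, 5, 13, 3, 11, 2, 9, 10, 16, 1, 0]
rank  pair      lcp
   1  s[6:],s[14:]  2  'aa'
   2  s[14:],s[7:]  1  'a'
   3  s[7:],s[15:]  1  'a'
   4  s[15:],s[4:]  0  ''
   5  s[4:],s[12:]  4  'bcaa'
   6  s[12:],s[8:]  1  'b'
   7  s[8:],s[17:]  0  ''
   8  s[17:],s[5:]  1  'c'
   9  s[5:],s[13:]  3  'caa'
  10  s[13:],s[3:]  0  ''
  11  s[3:],s[11:]  5  'dbcaa'
  12  s[11:],s[2:]  1  'd'
  13  s[2:],s[9:]  1  'd'
  14  s[9:],s[10:]  0  ''
  15  s[10:],s[16:]  0  ''
  16  s[16:],s[1:]  1  'f'
  17  s[1:],s[0:]  1  'f'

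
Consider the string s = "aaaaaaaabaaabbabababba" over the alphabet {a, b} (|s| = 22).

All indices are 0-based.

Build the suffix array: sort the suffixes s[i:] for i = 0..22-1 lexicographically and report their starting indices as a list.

rank | idx | suffix
   0 |  21 | a
   1 |   0 | aaaaaaaabaaabbabababba
   2 |   1 | aaaaaaabaaabbabababba
   3 |   2 | aaaaaabaaabbabababba
   4 |   3 | aaaaabaaabbabababba
   5 |   4 | aaaabaaabbabababba
   6 |   5 | aaabaaabbabababba
   7 |   9 | aaabbabababba
   8 |   6 | aabaaabbabababba
   9 |  10 | aabbabababba
  10 |   7 | abaaabbabababba
  11 |  14 | abababba
  12 |  16 | ababba
  13 |  18 | abba
  14 |  11 | abbabababba
  15 |  20 | ba
  16 |   8 | baaabbabababba
  17 |  13 | babababba
  18 |  15 | bababba
  19 |  17 | babba
  20 |  19 | bba
  21 |  12 | bbabababba

[21, 0, 1, 2, 3, 4, 5, 9, 6, 10, 7, 14, 16, 18, 11, 20, 8, 13, 15, 17, 19, 12]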